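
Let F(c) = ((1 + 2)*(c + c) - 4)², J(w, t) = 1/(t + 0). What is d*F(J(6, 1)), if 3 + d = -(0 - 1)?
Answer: -8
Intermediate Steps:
J(w, t) = 1/t
d = -2 (d = -3 - (0 - 1) = -3 - 1*(-1) = -3 + 1 = -2)
F(c) = (-4 + 6*c)² (F(c) = (3*(2*c) - 4)² = (6*c - 4)² = (-4 + 6*c)²)
d*F(J(6, 1)) = -8*(-2 + 3/1)² = -8*(-2 + 3*1)² = -8*(-2 + 3)² = -8*1² = -8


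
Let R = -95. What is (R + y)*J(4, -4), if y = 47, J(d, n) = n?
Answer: 192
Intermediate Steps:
(R + y)*J(4, -4) = (-95 + 47)*(-4) = -48*(-4) = 192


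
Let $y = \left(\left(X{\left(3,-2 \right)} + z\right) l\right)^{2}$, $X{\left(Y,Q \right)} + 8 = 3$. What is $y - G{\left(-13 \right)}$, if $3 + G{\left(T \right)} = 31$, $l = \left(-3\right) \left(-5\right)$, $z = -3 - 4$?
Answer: $32372$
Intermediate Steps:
$X{\left(Y,Q \right)} = -5$ ($X{\left(Y,Q \right)} = -8 + 3 = -5$)
$z = -7$ ($z = -3 - 4 = -7$)
$l = 15$
$G{\left(T \right)} = 28$ ($G{\left(T \right)} = -3 + 31 = 28$)
$y = 32400$ ($y = \left(\left(-5 - 7\right) 15\right)^{2} = \left(\left(-12\right) 15\right)^{2} = \left(-180\right)^{2} = 32400$)
$y - G{\left(-13 \right)} = 32400 - 28 = 32372$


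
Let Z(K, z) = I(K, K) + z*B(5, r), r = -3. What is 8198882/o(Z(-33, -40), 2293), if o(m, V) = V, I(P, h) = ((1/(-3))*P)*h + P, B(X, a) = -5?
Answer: 8198882/2293 ≈ 3575.6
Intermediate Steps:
I(P, h) = P - P*h/3 (I(P, h) = ((1*(-⅓))*P)*h + P = (-P/3)*h + P = -P*h/3 + P = P - P*h/3)
Z(K, z) = -5*z + K*(3 - K)/3 (Z(K, z) = K*(3 - K)/3 + z*(-5) = K*(3 - K)/3 - 5*z = -5*z + K*(3 - K)/3)
8198882/o(Z(-33, -40), 2293) = 8198882/2293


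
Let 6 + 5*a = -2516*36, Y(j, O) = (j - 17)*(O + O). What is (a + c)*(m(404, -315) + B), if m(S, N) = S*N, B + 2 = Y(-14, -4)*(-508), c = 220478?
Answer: -256236328768/5 ≈ -5.1247e+10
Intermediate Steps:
Y(j, O) = 2*O*(-17 + j) (Y(j, O) = (-17 + j)*(2*O) = 2*O*(-17 + j))
a = -90582/5 (a = -6/5 + (-2516*36)/5 = -6/5 + (1/5)*(-90576) = -6/5 - 90576/5 = -90582/5 ≈ -18116.)
B = -125986 (B = -2 + (2*(-4)*(-17 - 14))*(-508) = -2 + (2*(-4)*(-31))*(-508) = -2 + 248*(-508) = -2 - 125984 = -125986)
m(S, N) = N*S
(a + c)*(m(404, -315) + B) = (-90582/5 + 220478)*(-315*404 - 125986) = 1011808*(-127260 - 125986)/5 = (1011808/5)*(-253246) = -256236328768/5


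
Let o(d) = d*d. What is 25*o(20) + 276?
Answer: 10276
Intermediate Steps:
o(d) = d**2
25*o(20) + 276 = 25*20**2 + 276 = 25*400 + 276 = 10000 + 276 = 10276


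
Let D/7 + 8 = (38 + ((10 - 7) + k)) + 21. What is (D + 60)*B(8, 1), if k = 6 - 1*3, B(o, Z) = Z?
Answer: 459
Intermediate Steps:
k = 3 (k = 6 - 3 = 3)
D = 399 (D = -56 + 7*((38 + ((10 - 7) + 3)) + 21) = -56 + 7*((38 + (3 + 3)) + 21) = -56 + 7*((38 + 6) + 21) = -56 + 7*(44 + 21) = -56 + 7*65 = -56 + 455 = 399)
(D + 60)*B(8, 1) = (399 + 60)*1 = 459*1 = 459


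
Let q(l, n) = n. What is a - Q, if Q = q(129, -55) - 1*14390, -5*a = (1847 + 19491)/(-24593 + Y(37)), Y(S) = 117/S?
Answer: 32856413953/2274560 ≈ 14445.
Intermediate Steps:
a = 394753/2274560 (a = -(1847 + 19491)/(5*(-24593 + 117/37)) = -21338/(5*(-24593 + 117*(1/37))) = -21338/(5*(-24593 + 117/37)) = -21338/(5*(-909824/37)) = -21338*(-37)/(5*909824) = -⅕*(-394753/454912) = 394753/2274560 ≈ 0.17355)
Q = -14445 (Q = -55 - 1*14390 = -55 - 14390 = -14445)
a - Q = 394753/2274560 - 1*(-14445) = 394753/2274560 + 14445 = 32856413953/2274560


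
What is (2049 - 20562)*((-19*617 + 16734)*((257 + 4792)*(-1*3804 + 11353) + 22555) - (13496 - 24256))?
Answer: -3537960239792088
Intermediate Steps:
(2049 - 20562)*((-19*617 + 16734)*((257 + 4792)*(-1*3804 + 11353) + 22555) - (13496 - 24256)) = -18513*((-11723 + 16734)*(5049*(-3804 + 11353) + 22555) - 1*(-10760)) = -18513*(5011*(5049*7549 + 22555) + 10760) = -18513*(5011*(38114901 + 22555) + 10760) = -18513*(5011*38137456 + 10760) = -18513*(191106792016 + 10760) = -18513*191106802776 = -3537960239792088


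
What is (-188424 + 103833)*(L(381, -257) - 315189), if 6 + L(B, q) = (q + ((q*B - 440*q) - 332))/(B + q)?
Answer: 1652468520573/62 ≈ 2.6653e+10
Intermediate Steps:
L(B, q) = -6 + (-332 - 439*q + B*q)/(B + q) (L(B, q) = -6 + (q + ((q*B - 440*q) - 332))/(B + q) = -6 + (q + ((B*q - 440*q) - 332))/(B + q) = -6 + (q + ((-440*q + B*q) - 332))/(B + q) = -6 + (q + (-332 - 440*q + B*q))/(B + q) = -6 + (-332 - 439*q + B*q)/(B + q))
(-188424 + 103833)*(L(381, -257) - 315189) = (-188424 + 103833)*((-332 - 445*(-257) - 6*381 + 381*(-257))/(381 - 257) - 315189) = -84591*((-332 + 114365 - 2286 - 97917)/124 - 315189) = -84591*((1/124)*13830 - 315189) = -84591*(6915/62 - 315189) = -84591*(-19534803/62) = 1652468520573/62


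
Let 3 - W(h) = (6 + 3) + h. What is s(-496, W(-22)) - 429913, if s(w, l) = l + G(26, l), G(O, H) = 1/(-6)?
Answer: -2579383/6 ≈ -4.2990e+5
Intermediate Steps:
G(O, H) = -1/6
W(h) = -6 - h (W(h) = 3 - ((6 + 3) + h) = 3 - (9 + h) = 3 + (-9 - h) = -6 - h)
s(w, l) = -1/6 + l (s(w, l) = l - 1/6 = -1/6 + l)
s(-496, W(-22)) - 429913 = (-1/6 + (-6 - 1*(-22))) - 429913 = (-1/6 + (-6 + 22)) - 429913 = (-1/6 + 16) - 429913 = 95/6 - 429913 = -2579383/6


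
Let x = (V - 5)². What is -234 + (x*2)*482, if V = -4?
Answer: 77850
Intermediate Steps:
x = 81 (x = (-4 - 5)² = (-9)² = 81)
-234 + (x*2)*482 = -234 + (81*2)*482 = -234 + 162*482 = -234 + 78084 = 77850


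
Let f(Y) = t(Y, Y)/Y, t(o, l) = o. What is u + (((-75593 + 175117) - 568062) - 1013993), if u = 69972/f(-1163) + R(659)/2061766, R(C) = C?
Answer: -2912366118535/2061766 ≈ -1.4126e+6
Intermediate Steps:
f(Y) = 1 (f(Y) = Y/Y = 1)
u = 144265891211/2061766 (u = 69972/1 + 659/2061766 = 69972*1 + 659*(1/2061766) = 69972 + 659/2061766 = 144265891211/2061766 ≈ 69972.)
u + (((-75593 + 175117) - 568062) - 1013993) = 144265891211/2061766 + (((-75593 + 175117) - 568062) - 1013993) = 144265891211/2061766 + ((99524 - 568062) - 1013993) = 144265891211/2061766 + (-468538 - 1013993) = 144265891211/2061766 - 1482531 = -2912366118535/2061766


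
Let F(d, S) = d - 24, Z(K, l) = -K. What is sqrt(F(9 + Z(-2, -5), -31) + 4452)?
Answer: sqrt(4439) ≈ 66.626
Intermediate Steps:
F(d, S) = -24 + d
sqrt(F(9 + Z(-2, -5), -31) + 4452) = sqrt((-24 + (9 - 1*(-2))) + 4452) = sqrt((-24 + (9 + 2)) + 4452) = sqrt((-24 + 11) + 4452) = sqrt(-13 + 4452) = sqrt(4439)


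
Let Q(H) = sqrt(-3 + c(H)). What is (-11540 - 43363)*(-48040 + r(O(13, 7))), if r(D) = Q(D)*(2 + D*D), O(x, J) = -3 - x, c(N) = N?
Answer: 2637540120 - 14164974*I*sqrt(19) ≈ 2.6375e+9 - 6.1744e+7*I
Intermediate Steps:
Q(H) = sqrt(-3 + H)
r(D) = sqrt(-3 + D)*(2 + D**2) (r(D) = sqrt(-3 + D)*(2 + D*D) = sqrt(-3 + D)*(2 + D**2))
(-11540 - 43363)*(-48040 + r(O(13, 7))) = (-11540 - 43363)*(-48040 + sqrt(-3 + (-3 - 1*13))*(2 + (-3 - 1*13)**2)) = -54903*(-48040 + sqrt(-3 + (-3 - 13))*(2 + (-3 - 13)**2)) = -54903*(-48040 + sqrt(-3 - 16)*(2 + (-16)**2)) = -54903*(-48040 + sqrt(-19)*(2 + 256)) = -54903*(-48040 + (I*sqrt(19))*258) = -54903*(-48040 + 258*I*sqrt(19)) = 2637540120 - 14164974*I*sqrt(19)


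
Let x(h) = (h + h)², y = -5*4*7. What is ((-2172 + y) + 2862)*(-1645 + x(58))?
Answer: 6496050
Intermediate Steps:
y = -140 (y = -20*7 = -140)
x(h) = 4*h² (x(h) = (2*h)² = 4*h²)
((-2172 + y) + 2862)*(-1645 + x(58)) = ((-2172 - 140) + 2862)*(-1645 + 4*58²) = (-2312 + 2862)*(-1645 + 4*3364) = 550*(-1645 + 13456) = 550*11811 = 6496050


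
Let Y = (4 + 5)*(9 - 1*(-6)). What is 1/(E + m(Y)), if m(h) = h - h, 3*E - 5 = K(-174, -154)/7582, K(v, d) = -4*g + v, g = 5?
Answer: 3791/6286 ≈ 0.60309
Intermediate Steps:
K(v, d) = -20 + v (K(v, d) = -4*5 + v = -20 + v)
Y = 135 (Y = 9*(9 + 6) = 9*15 = 135)
E = 6286/3791 (E = 5/3 + ((-20 - 174)/7582)/3 = 5/3 + (-194*1/7582)/3 = 5/3 + (⅓)*(-97/3791) = 5/3 - 97/11373 = 6286/3791 ≈ 1.6581)
m(h) = 0
1/(E + m(Y)) = 1/(6286/3791 + 0) = 1/(6286/3791) = 3791/6286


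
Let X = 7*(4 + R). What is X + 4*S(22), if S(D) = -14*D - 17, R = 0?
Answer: -1272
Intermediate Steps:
X = 28 (X = 7*(4 + 0) = 7*4 = 28)
S(D) = -17 - 14*D
X + 4*S(22) = 28 + 4*(-17 - 14*22) = 28 + 4*(-17 - 308) = 28 + 4*(-325) = 28 - 1300 = -1272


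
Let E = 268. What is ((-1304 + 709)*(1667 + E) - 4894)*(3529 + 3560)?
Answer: -8196436491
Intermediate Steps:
((-1304 + 709)*(1667 + E) - 4894)*(3529 + 3560) = ((-1304 + 709)*(1667 + 268) - 4894)*(3529 + 3560) = (-595*1935 - 4894)*7089 = (-1151325 - 4894)*7089 = -1156219*7089 = -8196436491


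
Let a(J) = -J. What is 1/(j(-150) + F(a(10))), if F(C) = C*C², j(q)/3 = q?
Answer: -1/1450 ≈ -0.00068966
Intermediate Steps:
j(q) = 3*q
F(C) = C³
1/(j(-150) + F(a(10))) = 1/(3*(-150) + (-1*10)³) = 1/(-450 + (-10)³) = 1/(-450 - 1000) = 1/(-1450) = -1/1450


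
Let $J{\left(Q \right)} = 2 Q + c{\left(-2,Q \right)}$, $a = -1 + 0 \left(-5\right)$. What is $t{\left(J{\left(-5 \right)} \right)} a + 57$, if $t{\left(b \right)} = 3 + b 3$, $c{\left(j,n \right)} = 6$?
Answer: $66$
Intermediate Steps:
$a = -1$ ($a = -1 + 0 = -1$)
$J{\left(Q \right)} = 6 + 2 Q$ ($J{\left(Q \right)} = 2 Q + 6 = 6 + 2 Q$)
$t{\left(b \right)} = 3 + 3 b$
$t{\left(J{\left(-5 \right)} \right)} a + 57 = \left(3 + 3 \left(6 + 2 \left(-5\right)\right)\right) \left(-1\right) + 57 = \left(3 + 3 \left(6 - 10\right)\right) \left(-1\right) + 57 = \left(3 + 3 \left(-4\right)\right) \left(-1\right) + 57 = \left(3 - 12\right) \left(-1\right) + 57 = \left(-9\right) \left(-1\right) + 57 = 9 + 57 = 66$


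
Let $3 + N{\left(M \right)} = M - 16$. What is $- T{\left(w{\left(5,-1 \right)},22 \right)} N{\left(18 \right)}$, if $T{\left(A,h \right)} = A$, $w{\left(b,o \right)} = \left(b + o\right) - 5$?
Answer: $-1$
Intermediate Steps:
$w{\left(b,o \right)} = -5 + b + o$
$N{\left(M \right)} = -19 + M$ ($N{\left(M \right)} = -3 + \left(M - 16\right) = -3 + \left(-16 + M\right) = -19 + M$)
$- T{\left(w{\left(5,-1 \right)},22 \right)} N{\left(18 \right)} = - \left(-5 + 5 - 1\right) \left(-19 + 18\right) = - \left(-1\right) \left(-1\right) = \left(-1\right) 1 = -1$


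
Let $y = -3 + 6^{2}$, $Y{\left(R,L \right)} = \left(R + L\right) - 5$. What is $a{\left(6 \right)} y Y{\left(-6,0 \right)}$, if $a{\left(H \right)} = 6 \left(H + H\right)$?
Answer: $-26136$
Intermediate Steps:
$Y{\left(R,L \right)} = -5 + L + R$ ($Y{\left(R,L \right)} = \left(L + R\right) - 5 = -5 + L + R$)
$a{\left(H \right)} = 12 H$ ($a{\left(H \right)} = 6 \cdot 2 H = 12 H$)
$y = 33$ ($y = -3 + 36 = 33$)
$a{\left(6 \right)} y Y{\left(-6,0 \right)} = 12 \cdot 6 \cdot 33 \left(-5 + 0 - 6\right) = 72 \cdot 33 \left(-11\right) = 2376 \left(-11\right) = -26136$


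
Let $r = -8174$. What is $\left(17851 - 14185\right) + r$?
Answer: $-4508$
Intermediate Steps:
$\left(17851 - 14185\right) + r = \left(17851 - 14185\right) - 8174 = 3666 - 8174 = -4508$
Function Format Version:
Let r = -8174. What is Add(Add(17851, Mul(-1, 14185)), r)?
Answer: -4508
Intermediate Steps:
Add(Add(17851, Mul(-1, 14185)), r) = Add(Add(17851, Mul(-1, 14185)), -8174) = Add(Add(17851, -14185), -8174) = Add(3666, -8174) = -4508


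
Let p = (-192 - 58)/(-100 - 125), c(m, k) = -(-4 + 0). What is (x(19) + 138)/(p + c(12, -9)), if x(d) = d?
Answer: 1413/46 ≈ 30.717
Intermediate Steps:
c(m, k) = 4 (c(m, k) = -1*(-4) = 4)
p = 10/9 (p = -250/(-225) = -250*(-1/225) = 10/9 ≈ 1.1111)
(x(19) + 138)/(p + c(12, -9)) = (19 + 138)/(10/9 + 4) = 157/(46/9) = 157*(9/46) = 1413/46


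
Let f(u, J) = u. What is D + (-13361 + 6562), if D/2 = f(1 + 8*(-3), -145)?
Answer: -6845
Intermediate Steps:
D = -46 (D = 2*(1 + 8*(-3)) = 2*(1 - 24) = 2*(-23) = -46)
D + (-13361 + 6562) = -46 + (-13361 + 6562) = -46 - 6799 = -6845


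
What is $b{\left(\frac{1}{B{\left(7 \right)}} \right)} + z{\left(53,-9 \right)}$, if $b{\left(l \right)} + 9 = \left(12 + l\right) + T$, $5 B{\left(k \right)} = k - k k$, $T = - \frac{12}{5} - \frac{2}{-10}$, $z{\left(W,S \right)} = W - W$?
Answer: $\frac{143}{210} \approx 0.68095$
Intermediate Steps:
$z{\left(W,S \right)} = 0$
$T = - \frac{11}{5}$ ($T = \left(-12\right) \frac{1}{5} - - \frac{1}{5} = - \frac{12}{5} + \frac{1}{5} = - \frac{11}{5} \approx -2.2$)
$B{\left(k \right)} = - \frac{k^{2}}{5} + \frac{k}{5}$ ($B{\left(k \right)} = \frac{k - k k}{5} = \frac{k - k^{2}}{5} = - \frac{k^{2}}{5} + \frac{k}{5}$)
$b{\left(l \right)} = \frac{4}{5} + l$ ($b{\left(l \right)} = -9 + \left(\left(12 + l\right) - \frac{11}{5}\right) = -9 + \left(\frac{49}{5} + l\right) = \frac{4}{5} + l$)
$b{\left(\frac{1}{B{\left(7 \right)}} \right)} + z{\left(53,-9 \right)} = \left(\frac{4}{5} + \frac{1}{\frac{1}{5} \cdot 7 \left(1 - 7\right)}\right) + 0 = \left(\frac{4}{5} + \frac{1}{\frac{1}{5} \cdot 7 \left(-6\right)}\right) + 0 = \left(\frac{4}{5} + \frac{1}{- \frac{42}{5}}\right) + 0 = \left(\frac{4}{5} - \frac{5}{42}\right) + 0 = \frac{143}{210} + 0 = \frac{143}{210}$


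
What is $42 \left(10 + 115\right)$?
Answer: $5250$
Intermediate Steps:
$42 \left(10 + 115\right) = 42 \cdot 125 = 5250$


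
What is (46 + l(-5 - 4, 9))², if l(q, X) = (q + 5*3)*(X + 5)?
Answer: 16900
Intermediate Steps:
l(q, X) = (5 + X)*(15 + q) (l(q, X) = (q + 15)*(5 + X) = (15 + q)*(5 + X) = (5 + X)*(15 + q))
(46 + l(-5 - 4, 9))² = (46 + (75 + 5*(-5 - 4) + 15*9 + 9*(-5 - 4)))² = (46 + (75 + 5*(-9) + 135 + 9*(-9)))² = (46 + (75 - 45 + 135 - 81))² = (46 + 84)² = 130² = 16900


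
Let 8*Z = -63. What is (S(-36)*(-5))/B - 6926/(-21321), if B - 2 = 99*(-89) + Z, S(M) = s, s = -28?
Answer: 92929178/300775347 ≈ 0.30897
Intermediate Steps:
Z = -63/8 (Z = (⅛)*(-63) = -63/8 ≈ -7.8750)
S(M) = -28
B = -70535/8 (B = 2 + (99*(-89) - 63/8) = 2 + (-8811 - 63/8) = 2 - 70551/8 = -70535/8 ≈ -8816.9)
(S(-36)*(-5))/B - 6926/(-21321) = (-28*(-5))/(-70535/8) - 6926/(-21321) = 140*(-8/70535) - 6926*(-1/21321) = -224/14107 + 6926/21321 = 92929178/300775347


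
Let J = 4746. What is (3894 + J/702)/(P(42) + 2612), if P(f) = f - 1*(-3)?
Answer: 456389/310869 ≈ 1.4681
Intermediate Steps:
P(f) = 3 + f (P(f) = f + 3 = 3 + f)
(3894 + J/702)/(P(42) + 2612) = (3894 + 4746/702)/((3 + 42) + 2612) = (3894 + 4746*(1/702))/(45 + 2612) = (3894 + 791/117)/2657 = (456389/117)*(1/2657) = 456389/310869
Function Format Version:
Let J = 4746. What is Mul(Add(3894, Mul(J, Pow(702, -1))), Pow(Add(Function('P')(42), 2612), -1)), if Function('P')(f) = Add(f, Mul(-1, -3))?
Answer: Rational(456389, 310869) ≈ 1.4681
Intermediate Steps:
Function('P')(f) = Add(3, f) (Function('P')(f) = Add(f, 3) = Add(3, f))
Mul(Add(3894, Mul(J, Pow(702, -1))), Pow(Add(Function('P')(42), 2612), -1)) = Mul(Add(3894, Mul(4746, Pow(702, -1))), Pow(Add(Add(3, 42), 2612), -1)) = Mul(Add(3894, Mul(4746, Rational(1, 702))), Pow(Add(45, 2612), -1)) = Mul(Add(3894, Rational(791, 117)), Pow(2657, -1)) = Mul(Rational(456389, 117), Rational(1, 2657)) = Rational(456389, 310869)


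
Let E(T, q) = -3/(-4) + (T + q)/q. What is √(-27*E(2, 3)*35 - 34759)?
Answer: I*√148171/2 ≈ 192.46*I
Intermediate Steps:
E(T, q) = ¾ + (T + q)/q (E(T, q) = -3*(-¼) + (T + q)/q = ¾ + (T + q)/q)
√(-27*E(2, 3)*35 - 34759) = √(-27*(7/4 + 2/3)*35 - 34759) = √(-27*(7/4 + 2*(⅓))*35 - 34759) = √(-27*(7/4 + ⅔)*35 - 34759) = √(-27*29/12*35 - 34759) = √(-261/4*35 - 34759) = √(-9135/4 - 34759) = √(-148171/4) = I*√148171/2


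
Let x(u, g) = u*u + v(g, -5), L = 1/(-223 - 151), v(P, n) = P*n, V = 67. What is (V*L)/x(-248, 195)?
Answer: -67/22637846 ≈ -2.9596e-6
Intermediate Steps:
L = -1/374 (L = 1/(-374) = -1/374 ≈ -0.0026738)
x(u, g) = u² - 5*g (x(u, g) = u*u + g*(-5) = u² - 5*g)
(V*L)/x(-248, 195) = (67*(-1/374))/((-248)² - 5*195) = -67/(374*(61504 - 975)) = -67/374/60529 = -67/374*1/60529 = -67/22637846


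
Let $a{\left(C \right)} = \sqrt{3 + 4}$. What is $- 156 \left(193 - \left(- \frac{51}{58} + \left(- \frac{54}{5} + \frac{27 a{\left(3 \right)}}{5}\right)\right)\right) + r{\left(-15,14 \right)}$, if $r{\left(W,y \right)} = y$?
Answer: $- \frac{4627816}{145} + \frac{4212 \sqrt{7}}{5} \approx -29687.0$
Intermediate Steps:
$a{\left(C \right)} = \sqrt{7}$
$- 156 \left(193 - \left(- \frac{51}{58} + \left(- \frac{54}{5} + \frac{27 a{\left(3 \right)}}{5}\right)\right)\right) + r{\left(-15,14 \right)} = - 156 \left(193 - \left(- \frac{51}{58} - \left(\frac{54}{5} - \frac{27 \sqrt{7}}{5}\right)\right)\right) + 14 = - 156 \left(193 - \left(- \frac{51}{58} + \frac{108}{\frac{1}{-2 + \sqrt{7}} \cdot 20}\right)\right) + 14 = - 156 \left(193 + \left(- \frac{108}{20 \frac{1}{-2 + \sqrt{7}}} + \frac{51}{58}\right)\right) + 14 = - 156 \left(193 + \left(- 108 \left(- \frac{1}{10} + \frac{\sqrt{7}}{20}\right) + \frac{51}{58}\right)\right) + 14 = - 156 \left(193 + \left(\left(\frac{54}{5} - \frac{27 \sqrt{7}}{5}\right) + \frac{51}{58}\right)\right) + 14 = - 156 \left(193 + \left(\frac{3387}{290} - \frac{27 \sqrt{7}}{5}\right)\right) + 14 = - 156 \left(\frac{59357}{290} - \frac{27 \sqrt{7}}{5}\right) + 14 = \left(- \frac{4629846}{145} + \frac{4212 \sqrt{7}}{5}\right) + 14 = - \frac{4627816}{145} + \frac{4212 \sqrt{7}}{5}$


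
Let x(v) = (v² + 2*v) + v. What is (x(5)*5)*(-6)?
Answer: -1200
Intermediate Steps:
x(v) = v² + 3*v
(x(5)*5)*(-6) = ((5*(3 + 5))*5)*(-6) = ((5*8)*5)*(-6) = (40*5)*(-6) = 200*(-6) = -1200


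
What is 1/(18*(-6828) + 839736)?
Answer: 1/716832 ≈ 1.3950e-6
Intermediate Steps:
1/(18*(-6828) + 839736) = 1/(-122904 + 839736) = 1/716832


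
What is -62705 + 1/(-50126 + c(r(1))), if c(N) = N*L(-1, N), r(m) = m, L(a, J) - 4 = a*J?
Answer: -3142962716/50123 ≈ -62705.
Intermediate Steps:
L(a, J) = 4 + J*a (L(a, J) = 4 + a*J = 4 + J*a)
c(N) = N*(4 - N) (c(N) = N*(4 + N*(-1)) = N*(4 - N))
-62705 + 1/(-50126 + c(r(1))) = -62705 + 1/(-50126 + 1*(4 - 1*1)) = -62705 + 1/(-50126 + 1*(4 - 1)) = -62705 + 1/(-50126 + 1*3) = -62705 + 1/(-50126 + 3) = -62705 + 1/(-50123) = -62705 - 1/50123 = -3142962716/50123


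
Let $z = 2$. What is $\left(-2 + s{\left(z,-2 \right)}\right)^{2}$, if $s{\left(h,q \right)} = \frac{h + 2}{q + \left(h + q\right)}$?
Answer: $16$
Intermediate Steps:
$s{\left(h,q \right)} = \frac{2 + h}{h + 2 q}$
$\left(-2 + s{\left(z,-2 \right)}\right)^{2} = \left(-2 + \frac{2 + 2}{2 + 2 \left(-2\right)}\right)^{2} = \left(-2 + \frac{1}{2 - 4} \cdot 4\right)^{2} = \left(-2 + \frac{1}{-2} \cdot 4\right)^{2} = \left(-2 - 2\right)^{2} = \left(-4\right)^{2} = 16$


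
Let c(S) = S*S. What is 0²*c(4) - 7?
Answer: -7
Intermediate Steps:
c(S) = S²
0²*c(4) - 7 = 0²*4² - 7 = 0*16 - 7 = 0 - 7 = -7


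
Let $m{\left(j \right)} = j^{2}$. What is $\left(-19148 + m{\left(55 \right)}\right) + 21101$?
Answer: $4978$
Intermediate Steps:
$\left(-19148 + m{\left(55 \right)}\right) + 21101 = \left(-19148 + 55^{2}\right) + 21101 = \left(-19148 + 3025\right) + 21101 = -16123 + 21101 = 4978$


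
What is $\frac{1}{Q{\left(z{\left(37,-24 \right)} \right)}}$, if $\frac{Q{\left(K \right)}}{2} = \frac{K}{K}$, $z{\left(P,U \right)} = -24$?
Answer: $\frac{1}{2} \approx 0.5$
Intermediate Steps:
$Q{\left(K \right)} = 2$ ($Q{\left(K \right)} = 2 \frac{K}{K} = 2 \cdot 1 = 2$)
$\frac{1}{Q{\left(z{\left(37,-24 \right)} \right)}} = \frac{1}{2}$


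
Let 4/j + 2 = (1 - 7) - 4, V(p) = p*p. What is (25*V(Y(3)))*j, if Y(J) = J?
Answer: -75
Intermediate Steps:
V(p) = p²
j = -⅓ (j = 4/(-2 + ((1 - 7) - 4)) = 4/(-2 + (-6 - 4)) = 4/(-2 - 10) = 4/(-12) = 4*(-1/12) = -⅓ ≈ -0.33333)
(25*V(Y(3)))*j = (25*3²)*(-⅓) = (25*9)*(-⅓) = 225*(-⅓) = -75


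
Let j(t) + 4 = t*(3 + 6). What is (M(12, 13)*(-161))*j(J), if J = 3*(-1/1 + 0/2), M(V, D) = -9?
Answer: -44919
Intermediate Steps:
J = -3 (J = 3*(-1*1 + 0*(½)) = 3*(-1 + 0) = 3*(-1) = -3)
j(t) = -4 + 9*t (j(t) = -4 + t*(3 + 6) = -4 + t*9 = -4 + 9*t)
(M(12, 13)*(-161))*j(J) = (-9*(-161))*(-4 + 9*(-3)) = 1449*(-4 - 27) = 1449*(-31) = -44919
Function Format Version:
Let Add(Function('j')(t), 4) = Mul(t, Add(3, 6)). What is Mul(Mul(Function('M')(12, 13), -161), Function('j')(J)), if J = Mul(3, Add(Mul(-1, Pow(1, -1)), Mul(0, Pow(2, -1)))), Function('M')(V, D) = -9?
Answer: -44919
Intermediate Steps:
J = -3 (J = Mul(3, Add(Mul(-1, 1), Mul(0, Rational(1, 2)))) = Mul(3, Add(-1, 0)) = Mul(3, -1) = -3)
Function('j')(t) = Add(-4, Mul(9, t)) (Function('j')(t) = Add(-4, Mul(t, Add(3, 6))) = Add(-4, Mul(t, 9)) = Add(-4, Mul(9, t)))
Mul(Mul(Function('M')(12, 13), -161), Function('j')(J)) = Mul(Mul(-9, -161), Add(-4, Mul(9, -3))) = Mul(1449, Add(-4, -27)) = Mul(1449, -31) = -44919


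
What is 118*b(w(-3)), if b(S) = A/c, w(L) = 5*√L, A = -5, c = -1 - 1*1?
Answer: 295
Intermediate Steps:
c = -2 (c = -1 - 1 = -2)
b(S) = 5/2 (b(S) = -5/(-2) = -5*(-½) = 5/2)
118*b(w(-3)) = 118*(5/2) = 295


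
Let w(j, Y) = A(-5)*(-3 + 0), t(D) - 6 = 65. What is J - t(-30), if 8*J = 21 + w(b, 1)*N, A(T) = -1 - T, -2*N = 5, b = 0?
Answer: -517/8 ≈ -64.625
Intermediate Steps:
N = -5/2 (N = -1/2*5 = -5/2 ≈ -2.5000)
t(D) = 71 (t(D) = 6 + 65 = 71)
w(j, Y) = -12 (w(j, Y) = (-1 - 1*(-5))*(-3 + 0) = (-1 + 5)*(-3) = 4*(-3) = -12)
J = 51/8 (J = (21 - 12*(-5/2))/8 = (21 + 30)/8 = (1/8)*51 = 51/8 ≈ 6.3750)
J - t(-30) = 51/8 - 1*71 = 51/8 - 71 = -517/8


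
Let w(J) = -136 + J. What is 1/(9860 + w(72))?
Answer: 1/9796 ≈ 0.00010208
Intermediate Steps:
1/(9860 + w(72)) = 1/(9860 + (-136 + 72)) = 1/(9860 - 64) = 1/9796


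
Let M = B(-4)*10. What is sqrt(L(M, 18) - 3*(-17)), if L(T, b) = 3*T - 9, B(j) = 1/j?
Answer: sqrt(138)/2 ≈ 5.8737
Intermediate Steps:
M = -5/2 (M = 10/(-4) = -1/4*10 = -5/2 ≈ -2.5000)
L(T, b) = -9 + 3*T
sqrt(L(M, 18) - 3*(-17)) = sqrt((-9 + 3*(-5/2)) - 3*(-17)) = sqrt((-9 - 15/2) + 51) = sqrt(-33/2 + 51) = sqrt(69/2) = sqrt(138)/2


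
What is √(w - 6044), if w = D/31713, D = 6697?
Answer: 5*I*√253000011/1023 ≈ 77.742*I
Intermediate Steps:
w = 6697/31713 ≈ 0.21118
√(w - 6044) = √(6697/31713 - 6044) = √(-191666675/31713) = 5*I*√253000011/1023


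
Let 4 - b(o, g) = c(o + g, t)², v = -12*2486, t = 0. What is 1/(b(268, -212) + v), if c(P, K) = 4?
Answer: -1/29844 ≈ -3.3508e-5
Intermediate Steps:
v = -29832
b(o, g) = -12 (b(o, g) = 4 - 1*4² = 4 - 1*16 = 4 - 16 = -12)
1/(b(268, -212) + v) = 1/(-12 - 29832) = 1/(-29844) = -1/29844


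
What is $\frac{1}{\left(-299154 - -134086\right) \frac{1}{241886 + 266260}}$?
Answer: $- \frac{254073}{82534} \approx -3.0784$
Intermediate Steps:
$\frac{1}{\left(-299154 - -134086\right) \frac{1}{241886 + 266260}} = \frac{1}{\left(-299154 + 134086\right) \frac{1}{508146}} = \frac{1}{\left(-165068\right) \frac{1}{508146}} = \frac{1}{- \frac{82534}{254073}} = - \frac{254073}{82534}$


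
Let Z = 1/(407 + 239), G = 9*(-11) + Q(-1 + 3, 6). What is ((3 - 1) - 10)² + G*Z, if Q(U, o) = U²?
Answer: 2171/34 ≈ 63.853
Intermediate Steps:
G = -95 (G = 9*(-11) + (-1 + 3)² = -99 + 2² = -99 + 4 = -95)
Z = 1/646 ≈ 0.0015480
((3 - 1) - 10)² + G*Z = ((3 - 1) - 10)² - 95*1/646 = (2 - 10)² - 5/34 = (-8)² - 5/34 = 64 - 5/34 = 2171/34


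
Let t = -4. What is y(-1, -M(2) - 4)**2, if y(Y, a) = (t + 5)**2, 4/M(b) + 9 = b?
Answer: 1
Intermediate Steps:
M(b) = 4/(-9 + b)
y(Y, a) = 1 (y(Y, a) = (-4 + 5)**2 = 1**2 = 1)
y(-1, -M(2) - 4)**2 = 1**2 = 1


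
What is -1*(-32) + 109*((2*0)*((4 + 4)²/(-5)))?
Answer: 32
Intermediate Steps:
-1*(-32) + 109*((2*0)*((4 + 4)²/(-5))) = 32 + 109*(0*(8²*(-⅕))) = 32 + 109*(0*(64*(-⅕))) = 32 + 109*(0*(-64/5)) = 32 + 109*0 = 32 + 0 = 32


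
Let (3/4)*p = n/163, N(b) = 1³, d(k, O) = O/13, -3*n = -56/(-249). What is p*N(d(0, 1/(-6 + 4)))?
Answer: -224/365283 ≈ -0.00061322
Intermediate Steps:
n = -56/747 (n = -(-56)/(3*(-249)) = -(-56)*(-1)/(3*249) = -⅓*56/249 = -56/747 ≈ -0.074967)
d(k, O) = O/13 (d(k, O) = O*(1/13) = O/13)
N(b) = 1
p = -224/365283 (p = 4*(-56/747/163)/3 = 4*(-56/747*1/163)/3 = (4/3)*(-56/121761) = -224/365283 ≈ -0.00061322)
p*N(d(0, 1/(-6 + 4))) = -224/365283*1 = -224/365283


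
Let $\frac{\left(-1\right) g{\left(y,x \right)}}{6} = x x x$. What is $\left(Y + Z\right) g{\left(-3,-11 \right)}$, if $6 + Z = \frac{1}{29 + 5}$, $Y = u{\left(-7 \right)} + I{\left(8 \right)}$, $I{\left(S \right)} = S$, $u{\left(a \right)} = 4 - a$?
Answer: $\frac{1768899}{17} \approx 1.0405 \cdot 10^{5}$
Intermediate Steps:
$g{\left(y,x \right)} = - 6 x^{3}$ ($g{\left(y,x \right)} = - 6 x x x = - 6 x^{2} x = - 6 x^{3}$)
$Y = 19$ ($Y = \left(4 - -7\right) + 8 = \left(4 + 7\right) + 8 = 11 + 8 = 19$)
$Z = - \frac{203}{34}$ ($Z = -6 + \frac{1}{29 + 5} = -6 + \frac{1}{34} = - \frac{203}{34} \approx -5.9706$)
$\left(Y + Z\right) g{\left(-3,-11 \right)} = \left(19 - \frac{203}{34}\right) \left(- 6 \left(-11\right)^{3}\right) = \frac{443 \left(\left(-6\right) \left(-1331\right)\right)}{34} = \frac{443}{34} \cdot 7986 = \frac{1768899}{17}$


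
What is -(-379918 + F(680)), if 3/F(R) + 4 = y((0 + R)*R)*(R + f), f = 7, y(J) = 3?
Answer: 781491323/2057 ≈ 3.7992e+5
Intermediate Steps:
F(R) = 3/(17 + 3*R) (F(R) = 3/(-4 + 3*(R + 7)) = 3/(-4 + 3*(7 + R)) = 3/(-4 + (21 + 3*R)) = 3/(17 + 3*R))
-(-379918 + F(680)) = -(-379918 + 3/(17 + 3*680)) = -(-379918 + 3/(17 + 2040)) = -(-379918 + 3/2057) = -1*(-781491323/2057) = 781491323/2057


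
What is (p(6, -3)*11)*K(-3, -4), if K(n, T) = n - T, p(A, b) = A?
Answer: 66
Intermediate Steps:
(p(6, -3)*11)*K(-3, -4) = (6*11)*(-3 - 1*(-4)) = 66*(-3 + 4) = 66*1 = 66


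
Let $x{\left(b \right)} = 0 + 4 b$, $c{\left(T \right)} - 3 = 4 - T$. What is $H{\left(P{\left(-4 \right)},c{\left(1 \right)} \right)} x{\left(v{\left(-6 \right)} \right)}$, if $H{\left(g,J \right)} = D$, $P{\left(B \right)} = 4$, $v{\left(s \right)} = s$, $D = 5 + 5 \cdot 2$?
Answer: $-360$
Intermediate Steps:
$c{\left(T \right)} = 7 - T$ ($c{\left(T \right)} = 3 - \left(-4 + T\right) = 7 - T$)
$D = 15$ ($D = 5 + 10 = 15$)
$H{\left(g,J \right)} = 15$
$x{\left(b \right)} = 4 b$
$H{\left(P{\left(-4 \right)},c{\left(1 \right)} \right)} x{\left(v{\left(-6 \right)} \right)} = 15 \cdot 4 \left(-6\right) = 15 \left(-24\right) = -360$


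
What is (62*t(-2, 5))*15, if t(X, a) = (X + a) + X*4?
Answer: -4650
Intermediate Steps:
t(X, a) = a + 5*X (t(X, a) = (X + a) + 4*X = a + 5*X)
(62*t(-2, 5))*15 = (62*(5 + 5*(-2)))*15 = (62*(5 - 10))*15 = (62*(-5))*15 = -310*15 = -4650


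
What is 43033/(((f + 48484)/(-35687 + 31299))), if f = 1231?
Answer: -188828804/49715 ≈ -3798.2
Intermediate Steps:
43033/(((f + 48484)/(-35687 + 31299))) = 43033/(((1231 + 48484)/(-35687 + 31299))) = 43033/((49715/(-4388))) = 43033/((49715*(-1/4388))) = 43033/(-49715/4388) = 43033*(-4388/49715) = -188828804/49715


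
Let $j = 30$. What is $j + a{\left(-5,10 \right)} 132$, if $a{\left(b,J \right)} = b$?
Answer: $-630$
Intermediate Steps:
$j + a{\left(-5,10 \right)} 132 = 30 - 660 = -630$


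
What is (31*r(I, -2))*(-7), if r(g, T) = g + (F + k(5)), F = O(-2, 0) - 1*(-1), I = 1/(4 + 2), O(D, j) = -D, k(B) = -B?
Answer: 2387/6 ≈ 397.83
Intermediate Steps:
I = ⅙ (I = 1/6 = ⅙ ≈ 0.16667)
F = 3 (F = -1*(-2) - 1*(-1) = 2 + 1 = 3)
r(g, T) = -2 + g (r(g, T) = g + (3 - 1*5) = g + (3 - 5) = g - 2 = -2 + g)
(31*r(I, -2))*(-7) = (31*(-2 + ⅙))*(-7) = (31*(-11/6))*(-7) = -341/6*(-7) = 2387/6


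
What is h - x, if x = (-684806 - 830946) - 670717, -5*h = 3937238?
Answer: 6995107/5 ≈ 1.3990e+6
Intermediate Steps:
h = -3937238/5 (h = -⅕*3937238 = -3937238/5 ≈ -7.8745e+5)
x = -2186469 (x = -1515752 - 670717 = -2186469)
h - x = -3937238/5 - 1*(-2186469) = -3937238/5 + 2186469 = 6995107/5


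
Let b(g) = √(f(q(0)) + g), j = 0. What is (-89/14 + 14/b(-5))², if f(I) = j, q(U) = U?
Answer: 1189/980 + 178*I*√5/5 ≈ 1.2133 + 79.604*I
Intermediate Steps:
f(I) = 0
b(g) = √g (b(g) = √(0 + g) = √g)
(-89/14 + 14/b(-5))² = (-89/14 + 14/(√(-5)))² = (-89*1/14 + 14/((I*√5)))² = (-89/14 + 14*(-I*√5/5))² = (-89/14 - 14*I*√5/5)²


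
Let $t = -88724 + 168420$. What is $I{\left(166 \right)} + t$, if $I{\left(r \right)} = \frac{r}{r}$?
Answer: $79697$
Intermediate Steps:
$t = 79696$
$I{\left(r \right)} = 1$
$I{\left(166 \right)} + t = 1 + 79696 = 79697$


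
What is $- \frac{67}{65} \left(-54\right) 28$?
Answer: $\frac{101304}{65} \approx 1558.5$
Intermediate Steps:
$- \frac{67}{65} \left(-54\right) 28 = \left(-67\right) \frac{1}{65} \left(-54\right) 28 = \left(- \frac{67}{65}\right) \left(-54\right) 28 = \frac{3618}{65} \cdot 28 = \frac{101304}{65}$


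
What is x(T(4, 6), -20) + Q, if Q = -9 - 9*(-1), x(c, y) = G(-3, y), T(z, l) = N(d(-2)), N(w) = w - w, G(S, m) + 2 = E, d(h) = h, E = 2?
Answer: 0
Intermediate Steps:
G(S, m) = 0 (G(S, m) = -2 + 2 = 0)
N(w) = 0
T(z, l) = 0
x(c, y) = 0
Q = 0 (Q = -9 + 9 = 0)
x(T(4, 6), -20) + Q = 0 + 0 = 0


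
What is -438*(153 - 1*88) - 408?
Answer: -28878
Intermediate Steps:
-438*(153 - 1*88) - 408 = -438*(153 - 88) - 408 = -438*65 - 408 = -28470 - 408 = -28878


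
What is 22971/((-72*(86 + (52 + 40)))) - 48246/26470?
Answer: -204393851/56539920 ≈ -3.6150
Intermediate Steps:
22971/((-72*(86 + (52 + 40)))) - 48246/26470 = 22971/((-72*(86 + 92))) - 48246*1/26470 = 22971/((-72*178)) - 24123/13235 = 22971/(-12816) - 24123/13235 = 22971*(-1/12816) - 24123/13235 = -7657/4272 - 24123/13235 = -204393851/56539920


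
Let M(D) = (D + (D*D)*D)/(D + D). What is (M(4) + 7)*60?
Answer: 930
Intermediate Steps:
M(D) = (D + D**3)/(2*D) (M(D) = (D + D**2*D)/((2*D)) = (D + D**3)*(1/(2*D)) = (D + D**3)/(2*D))
(M(4) + 7)*60 = ((1/2 + (1/2)*4**2) + 7)*60 = ((1/2 + (1/2)*16) + 7)*60 = ((1/2 + 8) + 7)*60 = (17/2 + 7)*60 = (31/2)*60 = 930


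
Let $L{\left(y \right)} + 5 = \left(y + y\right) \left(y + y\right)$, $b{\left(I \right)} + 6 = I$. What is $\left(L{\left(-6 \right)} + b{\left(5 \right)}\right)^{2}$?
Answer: $19044$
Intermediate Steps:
$b{\left(I \right)} = -6 + I$
$L{\left(y \right)} = -5 + 4 y^{2}$ ($L{\left(y \right)} = -5 + \left(y + y\right) \left(y + y\right) = -5 + 2 y 2 y = -5 + 4 y^{2}$)
$\left(L{\left(-6 \right)} + b{\left(5 \right)}\right)^{2} = \left(\left(-5 + 4 \left(-6\right)^{2}\right) + \left(-6 + 5\right)\right)^{2} = \left(\left(-5 + 4 \cdot 36\right) - 1\right)^{2} = \left(\left(-5 + 144\right) - 1\right)^{2} = \left(139 - 1\right)^{2} = 138^{2} = 19044$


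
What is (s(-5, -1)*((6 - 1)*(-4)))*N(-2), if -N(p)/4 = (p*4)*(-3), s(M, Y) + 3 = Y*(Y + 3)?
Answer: -9600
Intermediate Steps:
s(M, Y) = -3 + Y*(3 + Y) (s(M, Y) = -3 + Y*(Y + 3) = -3 + Y*(3 + Y))
N(p) = 48*p (N(p) = -4*p*4*(-3) = -4*4*p*(-3) = -(-48)*p = 48*p)
(s(-5, -1)*((6 - 1)*(-4)))*N(-2) = ((-3 + (-1)² + 3*(-1))*((6 - 1)*(-4)))*(48*(-2)) = ((-3 + 1 - 3)*(5*(-4)))*(-96) = -5*(-20)*(-96) = 100*(-96) = -9600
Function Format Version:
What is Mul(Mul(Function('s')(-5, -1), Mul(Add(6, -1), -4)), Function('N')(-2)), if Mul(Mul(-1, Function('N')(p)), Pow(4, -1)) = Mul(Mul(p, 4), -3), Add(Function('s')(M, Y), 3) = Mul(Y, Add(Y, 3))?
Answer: -9600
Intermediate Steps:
Function('s')(M, Y) = Add(-3, Mul(Y, Add(3, Y))) (Function('s')(M, Y) = Add(-3, Mul(Y, Add(Y, 3))) = Add(-3, Mul(Y, Add(3, Y))))
Function('N')(p) = Mul(48, p) (Function('N')(p) = Mul(-4, Mul(Mul(p, 4), -3)) = Mul(-4, Mul(Mul(4, p), -3)) = Mul(-4, Mul(-12, p)) = Mul(48, p))
Mul(Mul(Function('s')(-5, -1), Mul(Add(6, -1), -4)), Function('N')(-2)) = Mul(Mul(Add(-3, Pow(-1, 2), Mul(3, -1)), Mul(Add(6, -1), -4)), Mul(48, -2)) = Mul(Mul(Add(-3, 1, -3), Mul(5, -4)), -96) = Mul(Mul(-5, -20), -96) = Mul(100, -96) = -9600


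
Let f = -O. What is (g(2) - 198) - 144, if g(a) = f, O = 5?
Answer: -347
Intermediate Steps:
f = -5 (f = -1*5 = -5)
g(a) = -5
(g(2) - 198) - 144 = (-5 - 198) - 144 = -203 - 144 = -347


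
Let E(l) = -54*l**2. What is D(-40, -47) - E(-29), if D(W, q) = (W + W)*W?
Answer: 48614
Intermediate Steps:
D(W, q) = 2*W**2 (D(W, q) = (2*W)*W = 2*W**2)
D(-40, -47) - E(-29) = 2*(-40)**2 - (-54)*(-29)**2 = 2*1600 - (-54)*841 = 3200 - 1*(-45414) = 3200 + 45414 = 48614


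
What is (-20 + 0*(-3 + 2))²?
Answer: 400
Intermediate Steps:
(-20 + 0*(-3 + 2))² = (-20 + 0*(-1))² = (-20 + 0)² = (-20)² = 400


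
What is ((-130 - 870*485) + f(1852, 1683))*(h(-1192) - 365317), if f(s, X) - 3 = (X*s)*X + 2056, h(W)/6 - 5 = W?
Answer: -1953572762281473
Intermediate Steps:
h(W) = 30 + 6*W
f(s, X) = 2059 + s*X² (f(s, X) = 3 + ((X*s)*X + 2056) = 3 + (s*X² + 2056) = 3 + (2056 + s*X²) = 2059 + s*X²)
((-130 - 870*485) + f(1852, 1683))*(h(-1192) - 365317) = ((-130 - 870*485) + (2059 + 1852*1683²))*((30 + 6*(-1192)) - 365317) = ((-130 - 421950) + (2059 + 1852*2832489))*((30 - 7152) - 365317) = (-422080 + (2059 + 5245769628))*(-7122 - 365317) = (-422080 + 5245771687)*(-372439) = 5245349607*(-372439) = -1953572762281473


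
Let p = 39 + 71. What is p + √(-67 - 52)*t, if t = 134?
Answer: 110 + 134*I*√119 ≈ 110.0 + 1461.8*I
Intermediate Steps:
p = 110
p + √(-67 - 52)*t = 110 + √(-67 - 52)*134 = 110 + √(-119)*134 = 110 + (I*√119)*134 = 110 + 134*I*√119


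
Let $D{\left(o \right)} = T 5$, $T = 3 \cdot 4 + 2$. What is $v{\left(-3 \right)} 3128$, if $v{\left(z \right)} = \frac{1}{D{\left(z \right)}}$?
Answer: $\frac{1564}{35} \approx 44.686$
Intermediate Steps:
$T = 14$ ($T = 12 + 2 = 14$)
$D{\left(o \right)} = 70$ ($D{\left(o \right)} = 14 \cdot 5 = 70$)
$v{\left(z \right)} = \frac{1}{70}$
$v{\left(-3 \right)} 3128 = \frac{1}{70} \cdot 3128 = \frac{1564}{35}$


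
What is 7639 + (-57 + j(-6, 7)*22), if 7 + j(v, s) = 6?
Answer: 7560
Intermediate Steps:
j(v, s) = -1 (j(v, s) = -7 + 6 = -1)
7639 + (-57 + j(-6, 7)*22) = 7639 + (-57 - 1*22) = 7639 + (-57 - 22) = 7639 - 79 = 7560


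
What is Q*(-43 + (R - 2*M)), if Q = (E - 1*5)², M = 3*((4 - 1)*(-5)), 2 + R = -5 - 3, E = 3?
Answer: 148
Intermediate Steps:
R = -10 (R = -2 + (-5 - 3) = -2 - 8 = -10)
M = -45 (M = 3*(3*(-5)) = 3*(-15) = -45)
Q = 4 (Q = (3 - 1*5)² = (3 - 5)² = (-2)² = 4)
Q*(-43 + (R - 2*M)) = 4*(-43 + (-10 - 2*(-45))) = 4*(-43 + (-10 + 90)) = 4*(-43 + 80) = 4*37 = 148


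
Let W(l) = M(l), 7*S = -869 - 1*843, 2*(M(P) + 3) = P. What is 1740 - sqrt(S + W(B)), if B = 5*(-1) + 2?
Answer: 1740 - I*sqrt(48818)/14 ≈ 1740.0 - 15.782*I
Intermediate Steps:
M(P) = -3 + P/2
B = -3 (B = -5 + 2 = -3)
S = -1712/7 (S = (-869 - 1*843)/7 = (-869 - 843)/7 = (1/7)*(-1712) = -1712/7 ≈ -244.57)
W(l) = -3 + l/2
1740 - sqrt(S + W(B)) = 1740 - sqrt(-1712/7 + (-3 + (1/2)*(-3))) = 1740 - sqrt(-1712/7 + (-3 - 3/2)) = 1740 - sqrt(-1712/7 - 9/2) = 1740 - sqrt(-3487/14) = 1740 - I*sqrt(48818)/14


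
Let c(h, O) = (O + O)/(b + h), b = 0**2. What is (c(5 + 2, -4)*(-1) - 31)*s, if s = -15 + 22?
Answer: -209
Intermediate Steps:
b = 0
s = 7
c(h, O) = 2*O/h (c(h, O) = (O + O)/(0 + h) = (2*O)/h = 2*O/h)
(c(5 + 2, -4)*(-1) - 31)*s = ((2*(-4)/(5 + 2))*(-1) - 31)*7 = ((2*(-4)/7)*(-1) - 31)*7 = ((2*(-4)*(1/7))*(-1) - 31)*7 = (-8/7*(-1) - 31)*7 = (8/7 - 31)*7 = -209/7*7 = -209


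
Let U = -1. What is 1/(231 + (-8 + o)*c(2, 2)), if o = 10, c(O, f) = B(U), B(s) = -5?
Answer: 1/221 ≈ 0.0045249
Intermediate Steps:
c(O, f) = -5
1/(231 + (-8 + o)*c(2, 2)) = 1/(231 + (-8 + 10)*(-5)) = 1/(231 + 2*(-5)) = 1/(231 - 10) = 1/221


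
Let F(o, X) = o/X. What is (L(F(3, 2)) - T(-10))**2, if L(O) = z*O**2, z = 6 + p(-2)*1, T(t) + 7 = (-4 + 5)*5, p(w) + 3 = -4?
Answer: 1/16 ≈ 0.062500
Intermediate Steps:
p(w) = -7 (p(w) = -3 - 4 = -7)
T(t) = -2 (T(t) = -7 + (-4 + 5)*5 = -7 + 1*5 = -7 + 5 = -2)
z = -1 (z = 6 - 7*1 = 6 - 7 = -1)
L(O) = -O**2
(L(F(3, 2)) - T(-10))**2 = (-(3/2)**2 - 1*(-2))**2 = (-(3*(1/2))**2 + 2)**2 = (-(3/2)**2 + 2)**2 = (-1*9/4 + 2)**2 = (-9/4 + 2)**2 = (-1/4)**2 = 1/16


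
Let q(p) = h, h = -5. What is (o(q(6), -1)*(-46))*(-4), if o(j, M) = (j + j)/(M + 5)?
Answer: -460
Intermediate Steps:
q(p) = -5
o(j, M) = 2*j/(5 + M) (o(j, M) = (2*j)/(5 + M) = 2*j/(5 + M))
(o(q(6), -1)*(-46))*(-4) = ((2*(-5)/(5 - 1))*(-46))*(-4) = ((2*(-5)/4)*(-46))*(-4) = ((2*(-5)*(¼))*(-46))*(-4) = -5/2*(-46)*(-4) = 115*(-4) = -460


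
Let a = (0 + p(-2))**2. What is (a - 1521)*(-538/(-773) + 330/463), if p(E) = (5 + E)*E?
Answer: -748713240/357899 ≈ -2092.0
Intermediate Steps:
p(E) = E*(5 + E)
a = 36 (a = (0 - 2*(5 - 2))**2 = (0 - 2*3)**2 = (0 - 6)**2 = (-6)**2 = 36)
(a - 1521)*(-538/(-773) + 330/463) = (36 - 1521)*(-538/(-773) + 330/463) = -1485*(-538*(-1/773) + 330*(1/463)) = -1485*(538/773 + 330/463) = -1485*504184/357899 = -748713240/357899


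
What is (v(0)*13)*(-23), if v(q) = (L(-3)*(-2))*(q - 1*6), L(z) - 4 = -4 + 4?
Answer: -14352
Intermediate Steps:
L(z) = 4 (L(z) = 4 + (-4 + 4) = 4 + 0 = 4)
v(q) = 48 - 8*q (v(q) = (4*(-2))*(q - 1*6) = -8*(q - 6) = -8*(-6 + q) = 48 - 8*q)
(v(0)*13)*(-23) = ((48 - 8*0)*13)*(-23) = ((48 + 0)*13)*(-23) = (48*13)*(-23) = 624*(-23) = -14352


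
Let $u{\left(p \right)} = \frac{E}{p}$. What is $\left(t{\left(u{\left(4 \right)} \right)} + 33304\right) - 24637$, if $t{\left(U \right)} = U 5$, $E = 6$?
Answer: $\frac{17349}{2} \approx 8674.5$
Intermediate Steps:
$u{\left(p \right)} = \frac{6}{p}$
$t{\left(U \right)} = 5 U$
$\left(t{\left(u{\left(4 \right)} \right)} + 33304\right) - 24637 = \left(5 \cdot \frac{6}{4} + 33304\right) - 24637 = \left(5 \cdot 6 \cdot \frac{1}{4} + 33304\right) - 24637 = \left(5 \cdot \frac{3}{2} + 33304\right) - 24637 = \left(\frac{15}{2} + 33304\right) - 24637 = \frac{66623}{2} - 24637 = \frac{17349}{2}$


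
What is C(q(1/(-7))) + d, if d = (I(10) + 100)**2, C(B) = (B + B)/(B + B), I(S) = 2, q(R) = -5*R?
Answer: 10405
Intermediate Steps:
C(B) = 1 (C(B) = (2*B)/((2*B)) = (2*B)*(1/(2*B)) = 1)
d = 10404 (d = (2 + 100)**2 = 102**2 = 10404)
C(q(1/(-7))) + d = 1 + 10404 = 10405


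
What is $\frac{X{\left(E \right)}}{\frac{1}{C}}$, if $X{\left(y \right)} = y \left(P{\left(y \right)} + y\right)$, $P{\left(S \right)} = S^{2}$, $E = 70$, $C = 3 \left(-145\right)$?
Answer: $-151336500$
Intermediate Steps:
$C = -435$
$X{\left(y \right)} = y \left(y + y^{2}\right)$ ($X{\left(y \right)} = y \left(y^{2} + y\right) = y \left(y + y^{2}\right)$)
$\frac{X{\left(E \right)}}{\frac{1}{C}} = \frac{70^{2} \left(1 + 70\right)}{\frac{1}{-435}} = \frac{4900 \cdot 71}{- \frac{1}{435}} = 347900 \left(-435\right) = -151336500$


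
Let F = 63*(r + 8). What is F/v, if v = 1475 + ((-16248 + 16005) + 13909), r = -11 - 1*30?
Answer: -99/721 ≈ -0.13731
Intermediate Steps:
r = -41 (r = -11 - 30 = -41)
F = -2079 (F = 63*(-41 + 8) = 63*(-33) = -2079)
v = 15141 (v = 1475 + (-243 + 13909) = 1475 + 13666 = 15141)
F/v = -2079/15141 = -2079*1/15141 = -99/721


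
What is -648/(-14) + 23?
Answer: 485/7 ≈ 69.286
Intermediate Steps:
-648/(-14) + 23 = -648*(-1)/14 + 23 = -27*(-12/7) + 23 = 324/7 + 23 = 485/7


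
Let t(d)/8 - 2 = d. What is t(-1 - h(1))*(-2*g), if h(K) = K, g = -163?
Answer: 0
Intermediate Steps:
t(d) = 16 + 8*d
t(-1 - h(1))*(-2*g) = (16 + 8*(-1 - 1*1))*(-2*(-163)) = (16 + 8*(-1 - 1))*326 = (16 + 8*(-2))*326 = (16 - 16)*326 = 0*326 = 0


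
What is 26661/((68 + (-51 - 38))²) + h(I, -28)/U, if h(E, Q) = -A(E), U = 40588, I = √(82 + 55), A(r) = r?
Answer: 8887/147 - √137/40588 ≈ 60.456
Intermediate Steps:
I = √137 ≈ 11.705
h(E, Q) = -E
26661/((68 + (-51 - 38))²) + h(I, -28)/U = 26661/((68 + (-51 - 38))²) - √137/40588 = 26661/((68 - 89)²) - √137*(1/40588) = 26661/((-21)²) - √137/40588 = 26661/441 - √137/40588 = 26661*(1/441) - √137/40588 = 8887/147 - √137/40588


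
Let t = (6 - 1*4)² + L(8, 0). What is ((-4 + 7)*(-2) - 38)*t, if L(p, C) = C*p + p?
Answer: -528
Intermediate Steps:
L(p, C) = p + C*p
t = 12 (t = (6 - 1*4)² + 8*(1 + 0) = (6 - 4)² + 8*1 = 2² + 8 = 4 + 8 = 12)
((-4 + 7)*(-2) - 38)*t = ((-4 + 7)*(-2) - 38)*12 = (3*(-2) - 38)*12 = (-6 - 38)*12 = -44*12 = -528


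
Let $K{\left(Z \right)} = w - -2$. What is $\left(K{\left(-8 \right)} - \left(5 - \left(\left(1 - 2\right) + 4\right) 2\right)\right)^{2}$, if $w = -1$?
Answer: $4$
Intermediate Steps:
$K{\left(Z \right)} = 1$ ($K{\left(Z \right)} = -1 - -2 = -1 + 2 = 1$)
$\left(K{\left(-8 \right)} - \left(5 - \left(\left(1 - 2\right) + 4\right) 2\right)\right)^{2} = \left(1 - \left(5 - \left(\left(1 - 2\right) + 4\right) 2\right)\right)^{2} = \left(1 - \left(5 - \left(-1 + 4\right) 2\right)\right)^{2} = \left(1 + \left(3 \cdot 2 - 5\right)\right)^{2} = \left(1 + \left(6 - 5\right)\right)^{2} = \left(1 + 1\right)^{2} = 2^{2} = 4$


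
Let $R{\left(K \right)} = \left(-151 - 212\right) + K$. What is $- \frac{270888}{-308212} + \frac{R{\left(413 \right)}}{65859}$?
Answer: $\frac{153929512}{174987363} \approx 0.87966$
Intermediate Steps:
$R{\left(K \right)} = -363 + K$
$- \frac{270888}{-308212} + \frac{R{\left(413 \right)}}{65859} = - \frac{270888}{-308212} + \frac{-363 + 413}{65859} = \left(-270888\right) \left(- \frac{1}{308212}\right) + 50 \cdot \frac{1}{65859} = \frac{67722}{77053} + \frac{50}{65859} = \frac{153929512}{174987363}$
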